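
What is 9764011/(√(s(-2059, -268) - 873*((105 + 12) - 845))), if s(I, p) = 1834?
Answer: 9764011*√637378/637378 ≈ 12230.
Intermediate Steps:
9764011/(√(s(-2059, -268) - 873*((105 + 12) - 845))) = 9764011/(√(1834 - 873*((105 + 12) - 845))) = 9764011/(√(1834 - 873*(117 - 845))) = 9764011/(√(1834 - 873*(-728))) = 9764011/(√(1834 + 635544)) = 9764011/(√637378) = 9764011*(√637378/637378) = 9764011*√637378/637378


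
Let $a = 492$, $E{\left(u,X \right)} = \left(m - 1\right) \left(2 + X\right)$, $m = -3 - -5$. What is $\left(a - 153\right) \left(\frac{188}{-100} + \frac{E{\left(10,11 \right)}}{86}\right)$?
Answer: $- \frac{1260063}{2150} \approx -586.08$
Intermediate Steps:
$m = 2$ ($m = -3 + 5 = 2$)
$E{\left(u,X \right)} = 2 + X$ ($E{\left(u,X \right)} = \left(2 - 1\right) \left(2 + X\right) = 1 \left(2 + X\right) = 2 + X$)
$\left(a - 153\right) \left(\frac{188}{-100} + \frac{E{\left(10,11 \right)}}{86}\right) = \left(492 - 153\right) \left(\frac{188}{-100} + \frac{2 + 11}{86}\right) = 339 \left(188 \left(- \frac{1}{100}\right) + 13 \cdot \frac{1}{86}\right) = 339 \left(- \frac{47}{25} + \frac{13}{86}\right) = 339 \left(- \frac{3717}{2150}\right) = - \frac{1260063}{2150}$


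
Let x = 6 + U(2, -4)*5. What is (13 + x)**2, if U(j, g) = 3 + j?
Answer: 1936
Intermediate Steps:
x = 31 (x = 6 + (3 + 2)*5 = 6 + 5*5 = 6 + 25 = 31)
(13 + x)**2 = (13 + 31)**2 = 44**2 = 1936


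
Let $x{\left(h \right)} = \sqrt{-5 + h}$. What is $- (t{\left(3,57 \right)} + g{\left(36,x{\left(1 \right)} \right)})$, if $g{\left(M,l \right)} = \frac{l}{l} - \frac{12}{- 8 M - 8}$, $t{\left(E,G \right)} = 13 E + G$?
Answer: $- \frac{7181}{74} \approx -97.041$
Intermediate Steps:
$t{\left(E,G \right)} = G + 13 E$
$g{\left(M,l \right)} = 1 - \frac{12}{-8 - 8 M}$
$- (t{\left(3,57 \right)} + g{\left(36,x{\left(1 \right)} \right)}) = - (\left(57 + 13 \cdot 3\right) + \frac{\frac{5}{2} + 36}{1 + 36}) = - (\left(57 + 39\right) + \frac{1}{37} \cdot \frac{77}{2}) = - (96 + \frac{1}{37} \cdot \frac{77}{2}) = - (96 + \frac{77}{74}) = \left(-1\right) \frac{7181}{74} = - \frac{7181}{74}$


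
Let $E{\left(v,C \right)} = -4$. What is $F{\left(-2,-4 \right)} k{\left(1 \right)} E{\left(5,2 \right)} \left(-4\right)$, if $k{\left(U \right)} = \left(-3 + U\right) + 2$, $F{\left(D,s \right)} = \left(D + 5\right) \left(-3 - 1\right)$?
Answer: $0$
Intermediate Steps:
$F{\left(D,s \right)} = -20 - 4 D$ ($F{\left(D,s \right)} = \left(5 + D\right) \left(-4\right) = -20 - 4 D$)
$k{\left(U \right)} = -1 + U$
$F{\left(-2,-4 \right)} k{\left(1 \right)} E{\left(5,2 \right)} \left(-4\right) = \left(-20 - -8\right) \left(-1 + 1\right) \left(\left(-4\right) \left(-4\right)\right) = \left(-20 + 8\right) 0 \cdot 16 = \left(-12\right) 0 \cdot 16 = 0 \cdot 16 = 0$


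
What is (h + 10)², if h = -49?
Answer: 1521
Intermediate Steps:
(h + 10)² = (-49 + 10)² = (-39)² = 1521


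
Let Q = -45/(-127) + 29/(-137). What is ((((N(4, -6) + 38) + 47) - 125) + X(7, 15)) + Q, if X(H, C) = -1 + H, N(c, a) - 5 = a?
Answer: -606483/17399 ≈ -34.857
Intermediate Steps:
N(c, a) = 5 + a
Q = 2482/17399 (Q = -45*(-1/127) + 29*(-1/137) = 45/127 - 29/137 = 2482/17399 ≈ 0.14265)
((((N(4, -6) + 38) + 47) - 125) + X(7, 15)) + Q = (((((5 - 6) + 38) + 47) - 125) + (-1 + 7)) + 2482/17399 = ((((-1 + 38) + 47) - 125) + 6) + 2482/17399 = (((37 + 47) - 125) + 6) + 2482/17399 = ((84 - 125) + 6) + 2482/17399 = (-41 + 6) + 2482/17399 = -35 + 2482/17399 = -606483/17399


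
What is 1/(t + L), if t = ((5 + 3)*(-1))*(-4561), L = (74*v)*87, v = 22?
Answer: 1/178124 ≈ 5.6141e-6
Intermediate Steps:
L = 141636 (L = (74*22)*87 = 1628*87 = 141636)
t = 36488 (t = (8*(-1))*(-4561) = -8*(-4561) = 36488)
1/(t + L) = 1/(36488 + 141636) = 1/178124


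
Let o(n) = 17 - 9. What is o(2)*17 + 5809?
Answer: 5945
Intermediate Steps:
o(n) = 8
o(2)*17 + 5809 = 8*17 + 5809 = 136 + 5809 = 5945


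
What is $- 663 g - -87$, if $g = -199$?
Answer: $132024$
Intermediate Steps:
$- 663 g - -87 = \left(-663\right) \left(-199\right) - -87 = 131937 + \left(90 - 3\right) = 131937 + 87 = 132024$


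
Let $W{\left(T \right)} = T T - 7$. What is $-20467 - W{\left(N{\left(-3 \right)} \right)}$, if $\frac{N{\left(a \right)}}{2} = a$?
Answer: $-20496$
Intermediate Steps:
$N{\left(a \right)} = 2 a$
$W{\left(T \right)} = -7 + T^{2}$ ($W{\left(T \right)} = T^{2} - 7 = -7 + T^{2}$)
$-20467 - W{\left(N{\left(-3 \right)} \right)} = -20467 - \left(-7 + \left(2 \left(-3\right)\right)^{2}\right) = -20467 - \left(-7 + \left(-6\right)^{2}\right) = -20467 - \left(-7 + 36\right) = -20467 - 29 = -20496$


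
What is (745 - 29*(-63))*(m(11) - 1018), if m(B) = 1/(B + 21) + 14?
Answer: -20657661/8 ≈ -2.5822e+6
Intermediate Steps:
m(B) = 14 + 1/(21 + B) (m(B) = 1/(21 + B) + 14 = 14 + 1/(21 + B))
(745 - 29*(-63))*(m(11) - 1018) = (745 - 29*(-63))*((295 + 14*11)/(21 + 11) - 1018) = (745 + 1827)*((295 + 154)/32 - 1018) = 2572*((1/32)*449 - 1018) = 2572*(449/32 - 1018) = 2572*(-32127/32) = -20657661/8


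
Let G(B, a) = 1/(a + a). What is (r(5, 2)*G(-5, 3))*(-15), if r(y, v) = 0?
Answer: 0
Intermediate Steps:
G(B, a) = 1/(2*a)
(r(5, 2)*G(-5, 3))*(-15) = (0*((½)/3))*(-15) = (0*((½)*(⅓)))*(-15) = (0*(⅙))*(-15) = 0*(-15) = 0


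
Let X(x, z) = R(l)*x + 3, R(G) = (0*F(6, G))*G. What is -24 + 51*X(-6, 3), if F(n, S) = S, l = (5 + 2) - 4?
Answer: 129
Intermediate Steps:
l = 3 (l = 7 - 4 = 3)
R(G) = 0 (R(G) = (0*G)*G = 0*G = 0)
X(x, z) = 3 (X(x, z) = 0*x + 3 = 0 + 3 = 3)
-24 + 51*X(-6, 3) = -24 + 51*3 = -24 + 153 = 129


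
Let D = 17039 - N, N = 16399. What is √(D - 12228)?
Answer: 2*I*√2897 ≈ 107.65*I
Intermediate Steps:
D = 640 (D = 17039 - 1*16399 = 17039 - 16399 = 640)
√(D - 12228) = √(640 - 12228) = √(-11588) = 2*I*√2897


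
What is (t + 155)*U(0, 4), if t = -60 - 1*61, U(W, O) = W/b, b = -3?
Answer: 0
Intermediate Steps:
U(W, O) = -W/3 (U(W, O) = W/(-3) = W*(-⅓) = -W/3)
t = -121 (t = -60 - 61 = -121)
(t + 155)*U(0, 4) = (-121 + 155)*(-⅓*0) = 34*0 = 0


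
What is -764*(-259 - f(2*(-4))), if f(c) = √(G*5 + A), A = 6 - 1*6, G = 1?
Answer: 197876 + 764*√5 ≈ 1.9958e+5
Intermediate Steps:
A = 0 (A = 6 - 6 = 0)
f(c) = √5 (f(c) = √(1*5 + 0) = √(5 + 0) = √5)
-764*(-259 - f(2*(-4))) = -764*(-259 - √5) = 197876 + 764*√5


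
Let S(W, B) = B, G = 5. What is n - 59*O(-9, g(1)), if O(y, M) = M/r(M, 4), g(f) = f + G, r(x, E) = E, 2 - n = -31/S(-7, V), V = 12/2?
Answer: -244/3 ≈ -81.333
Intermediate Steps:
V = 6 (V = 12*(½) = 6)
n = 43/6 (n = 2 - (-31)/6 = 2 - 1*(-31/6) = 2 + 31/6 = 43/6 ≈ 7.1667)
g(f) = 5 + f (g(f) = f + 5 = 5 + f)
O(y, M) = M/4
n - 59*O(-9, g(1)) = 43/6 - 59*(5 + 1)/4 = 43/6 - 59*6/4 = 43/6 - 59*3/2 = 43/6 - 177/2 = -244/3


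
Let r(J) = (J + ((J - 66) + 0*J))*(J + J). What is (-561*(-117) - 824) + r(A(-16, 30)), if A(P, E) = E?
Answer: 64453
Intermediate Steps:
r(J) = 2*J*(-66 + 2*J) (r(J) = (J + ((-66 + J) + 0))*(2*J) = (J + (-66 + J))*(2*J) = (-66 + 2*J)*(2*J) = 2*J*(-66 + 2*J))
(-561*(-117) - 824) + r(A(-16, 30)) = (-561*(-117) - 824) + 4*30*(-33 + 30) = (65637 - 824) + 4*30*(-3) = 64813 - 360 = 64453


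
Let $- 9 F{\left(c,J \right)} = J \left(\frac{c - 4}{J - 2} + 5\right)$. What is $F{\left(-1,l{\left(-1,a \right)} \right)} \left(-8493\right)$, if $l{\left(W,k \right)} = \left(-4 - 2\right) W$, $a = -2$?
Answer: $\frac{42465}{2} \approx 21233.0$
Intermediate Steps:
$l{\left(W,k \right)} = - 6 W$
$F{\left(c,J \right)} = - \frac{J \left(5 + \frac{-4 + c}{-2 + J}\right)}{9}$ ($F{\left(c,J \right)} = - \frac{J \left(\frac{c - 4}{J - 2} + 5\right)}{9} = - \frac{J \left(\frac{-4 + c}{-2 + J} + 5\right)}{9} = - \frac{J \left(5 + \frac{-4 + c}{-2 + J}\right)}{9}$)
$F{\left(-1,l{\left(-1,a \right)} \right)} \left(-8493\right) = \frac{\left(-6\right) \left(-1\right) \left(14 - -1 - 5 \left(\left(-6\right) \left(-1\right)\right)\right)}{9 \left(-2 - -6\right)} \left(-8493\right) = \frac{1}{9} \cdot 6 \frac{1}{-2 + 6} \left(14 + 1 - 30\right) \left(-8493\right) = \frac{1}{9} \cdot 6 \cdot \frac{1}{4} \left(14 + 1 - 30\right) \left(-8493\right) = \frac{1}{9} \cdot 6 \cdot \frac{1}{4} \left(-15\right) \left(-8493\right) = \left(- \frac{5}{2}\right) \left(-8493\right) = \frac{42465}{2}$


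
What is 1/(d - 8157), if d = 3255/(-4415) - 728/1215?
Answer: -1072845/8752630454 ≈ -0.00012257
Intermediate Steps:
d = -1433789/1072845 (d = 3255*(-1/4415) - 728*1/1215 = -651/883 - 728/1215 = -1433789/1072845 ≈ -1.3364)
1/(d - 8157) = 1/(-1433789/1072845 - 8157) = 1/(-8752630454/1072845) = -1072845/8752630454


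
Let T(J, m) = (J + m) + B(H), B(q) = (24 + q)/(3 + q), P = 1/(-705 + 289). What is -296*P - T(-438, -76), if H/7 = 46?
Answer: 667741/1300 ≈ 513.65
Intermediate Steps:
P = -1/416 (P = 1/(-416) = -1/416 ≈ -0.0024038)
H = 322 (H = 7*46 = 322)
B(q) = (24 + q)/(3 + q)
T(J, m) = 346/325 + J + m (T(J, m) = (J + m) + (24 + 322)/(3 + 322) = (J + m) + 346/325 = 346/325 + J + m)
-296*P - T(-438, -76) = -296*(-1/416) - (346/325 - 438 - 76) = 37/52 - 1*(-166704/325) = 37/52 + 166704/325 = 667741/1300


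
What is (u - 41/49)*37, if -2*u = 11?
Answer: -22977/98 ≈ -234.46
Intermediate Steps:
u = -11/2 (u = -1/2*11 = -11/2 ≈ -5.5000)
(u - 41/49)*37 = (-11/2 - 41/49)*37 = -621/98*37 = -22977/98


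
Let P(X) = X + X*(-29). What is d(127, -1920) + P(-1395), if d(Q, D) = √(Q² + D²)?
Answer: 39060 + √3702529 ≈ 40984.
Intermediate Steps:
d(Q, D) = √(D² + Q²)
P(X) = -28*X (P(X) = X - 29*X = -28*X)
d(127, -1920) + P(-1395) = √((-1920)² + 127²) - 28*(-1395) = √(3686400 + 16129) + 39060 = √3702529 + 39060 = 39060 + √3702529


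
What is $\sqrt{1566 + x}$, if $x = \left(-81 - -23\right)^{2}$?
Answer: $\sqrt{4930} \approx 70.214$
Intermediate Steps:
$x = 3364$ ($x = \left(-81 + 23\right)^{2} = \left(-58\right)^{2} = 3364$)
$\sqrt{1566 + x} = \sqrt{1566 + 3364} = \sqrt{4930}$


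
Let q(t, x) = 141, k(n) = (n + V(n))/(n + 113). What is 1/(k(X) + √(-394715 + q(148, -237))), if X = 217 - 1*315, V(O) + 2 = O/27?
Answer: -566595/32363914577 - 164025*I*√394574/64727829154 ≈ -1.7507e-5 - 0.0015918*I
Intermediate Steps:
V(O) = -2 + O/27
X = -98 (X = 217 - 315 = -98)
k(n) = (-2 + 28*n/27)/(113 + n) (k(n) = (n + (-2 + n/27))/(n + 113) = (-2 + 28*n/27)/(113 + n))
1/(k(X) + √(-394715 + q(148, -237))) = 1/(2*(-27 + 14*(-98))/(27*(113 - 98)) + √(-394715 + 141)) = 1/((2/27)*(-27 - 1372)/15 + √(-394574)) = 1/((2/27)*(1/15)*(-1399) + I*√394574) = 1/(-2798/405 + I*√394574)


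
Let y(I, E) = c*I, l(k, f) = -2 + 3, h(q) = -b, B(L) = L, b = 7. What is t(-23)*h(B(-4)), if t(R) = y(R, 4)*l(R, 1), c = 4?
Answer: 644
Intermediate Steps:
h(q) = -7 (h(q) = -1*7 = -7)
l(k, f) = 1
y(I, E) = 4*I
t(R) = 4*R (t(R) = (4*R)*1 = 4*R)
t(-23)*h(B(-4)) = (4*(-23))*(-7) = -92*(-7) = 644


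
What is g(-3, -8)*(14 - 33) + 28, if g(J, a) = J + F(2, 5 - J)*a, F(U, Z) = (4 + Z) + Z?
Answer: 3125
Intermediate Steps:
F(U, Z) = 4 + 2*Z
g(J, a) = J + a*(14 - 2*J) (g(J, a) = J + (4 + 2*(5 - J))*a = J + (4 + (10 - 2*J))*a = J + (14 - 2*J)*a = J + a*(14 - 2*J))
g(-3, -8)*(14 - 33) + 28 = (-3 - 2*(-8)*(-7 - 3))*(14 - 33) + 28 = (-3 - 2*(-8)*(-10))*(-19) + 28 = (-3 - 160)*(-19) + 28 = -163*(-19) + 28 = 3097 + 28 = 3125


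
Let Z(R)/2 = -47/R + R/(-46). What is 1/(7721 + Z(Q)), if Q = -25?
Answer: 575/4442362 ≈ 0.00012944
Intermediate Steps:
Z(R) = -94/R - R/23 (Z(R) = 2*(-47/R + R/(-46)) = 2*(-47/R + R*(-1/46)) = 2*(-47/R - R/46) = -94/R - R/23)
1/(7721 + Z(Q)) = 1/(7721 + (-94/(-25) - 1/23*(-25))) = 1/(7721 + (-94*(-1/25) + 25/23)) = 1/(7721 + (94/25 + 25/23)) = 1/(7721 + 2787/575) = 1/(4442362/575) = 575/4442362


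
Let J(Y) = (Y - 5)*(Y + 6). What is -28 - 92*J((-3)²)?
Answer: -5548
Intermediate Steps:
J(Y) = (-5 + Y)*(6 + Y)
-28 - 92*J((-3)²) = -28 - 92*(-30 + (-3)² + ((-3)²)²) = -28 - 92*(-30 + 9 + 9²) = -28 - 92*(-30 + 9 + 81) = -28 - 92*60 = -28 - 5520 = -5548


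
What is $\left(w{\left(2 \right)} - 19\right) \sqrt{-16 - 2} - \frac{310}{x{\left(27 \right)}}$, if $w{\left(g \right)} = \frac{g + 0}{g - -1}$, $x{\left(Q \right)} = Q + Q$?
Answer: $- \frac{155}{27} - 55 i \sqrt{2} \approx -5.7407 - 77.782 i$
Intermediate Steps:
$x{\left(Q \right)} = 2 Q$
$w{\left(g \right)} = \frac{g}{1 + g}$ ($w{\left(g \right)} = \frac{g}{g + 1} = \frac{g}{1 + g}$)
$\left(w{\left(2 \right)} - 19\right) \sqrt{-16 - 2} - \frac{310}{x{\left(27 \right)}} = \left(\frac{2}{1 + 2} - 19\right) \sqrt{-16 - 2} - \frac{310}{2 \cdot 27} = \left(\frac{2}{3} - 19\right) \sqrt{-18} - \frac{310}{54} = \left(2 \cdot \frac{1}{3} - 19\right) 3 i \sqrt{2} - \frac{155}{27} = \left(\frac{2}{3} - 19\right) 3 i \sqrt{2} - \frac{155}{27} = - \frac{55 \cdot 3 i \sqrt{2}}{3} - \frac{155}{27} = - 55 i \sqrt{2} - \frac{155}{27} = - \frac{155}{27} - 55 i \sqrt{2}$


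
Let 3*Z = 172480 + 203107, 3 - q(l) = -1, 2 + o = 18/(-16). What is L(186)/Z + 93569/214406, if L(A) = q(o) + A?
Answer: 35265511423/80528106322 ≈ 0.43793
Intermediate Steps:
o = -25/8 (o = -2 + 18/(-16) = -2 + 18*(-1/16) = -2 - 9/8 = -25/8 ≈ -3.1250)
q(l) = 4 (q(l) = 3 - 1*(-1) = 3 + 1 = 4)
Z = 375587/3 (Z = (172480 + 203107)/3 = (1/3)*375587 = 375587/3 ≈ 1.2520e+5)
L(A) = 4 + A
L(186)/Z + 93569/214406 = (4 + 186)/(375587/3) + 93569/214406 = 190*(3/375587) + 93569*(1/214406) = 570/375587 + 93569/214406 = 35265511423/80528106322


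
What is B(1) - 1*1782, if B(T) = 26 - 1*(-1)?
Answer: -1755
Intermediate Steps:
B(T) = 27 (B(T) = 26 + 1 = 27)
B(1) - 1*1782 = 27 - 1*1782 = 27 - 1782 = -1755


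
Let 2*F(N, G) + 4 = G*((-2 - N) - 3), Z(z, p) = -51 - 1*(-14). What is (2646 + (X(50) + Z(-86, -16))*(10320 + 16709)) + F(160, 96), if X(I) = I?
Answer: 346101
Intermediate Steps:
Z(z, p) = -37 (Z(z, p) = -51 + 14 = -37)
F(N, G) = -2 + G*(-5 - N)/2 (F(N, G) = -2 + (G*((-2 - N) - 3))/2 = -2 + (G*(-5 - N))/2 = -2 + G*(-5 - N)/2)
(2646 + (X(50) + Z(-86, -16))*(10320 + 16709)) + F(160, 96) = (2646 + (50 - 37)*(10320 + 16709)) + (-2 - 5/2*96 - ½*96*160) = (2646 + 13*27029) + (-2 - 240 - 7680) = (2646 + 351377) - 7922 = 354023 - 7922 = 346101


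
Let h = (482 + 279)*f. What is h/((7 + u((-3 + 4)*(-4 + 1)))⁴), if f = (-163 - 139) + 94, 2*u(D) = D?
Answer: -2532608/14641 ≈ -172.98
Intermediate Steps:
u(D) = D/2
f = -208 (f = -302 + 94 = -208)
h = -158288 (h = (482 + 279)*(-208) = 761*(-208) = -158288)
h/((7 + u((-3 + 4)*(-4 + 1)))⁴) = -158288/(7 + ((-3 + 4)*(-4 + 1))/2)⁴ = -158288/(7 + (1*(-3))/2)⁴ = -158288/(7 + (½)*(-3))⁴ = -158288/(7 - 3/2)⁴ = -158288/((11/2)⁴) = -158288/14641/16 = -158288*16/14641 = -2532608/14641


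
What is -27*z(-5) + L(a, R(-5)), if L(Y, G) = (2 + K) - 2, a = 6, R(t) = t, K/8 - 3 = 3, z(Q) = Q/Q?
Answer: 21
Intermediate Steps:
z(Q) = 1
K = 48 (K = 24 + 8*3 = 24 + 24 = 48)
L(Y, G) = 48 (L(Y, G) = (2 + 48) - 2 = 50 - 2 = 48)
-27*z(-5) + L(a, R(-5)) = -27*1 + 48 = -27 + 48 = 21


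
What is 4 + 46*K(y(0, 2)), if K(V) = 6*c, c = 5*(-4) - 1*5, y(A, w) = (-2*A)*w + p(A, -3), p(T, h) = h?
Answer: -6896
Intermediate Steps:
y(A, w) = -3 - 2*A*w (y(A, w) = (-2*A)*w - 3 = -2*A*w - 3 = -3 - 2*A*w)
c = -25 (c = -20 - 5 = -25)
K(V) = -150 (K(V) = 6*(-25) = -150)
4 + 46*K(y(0, 2)) = 4 + 46*(-150) = 4 - 6900 = -6896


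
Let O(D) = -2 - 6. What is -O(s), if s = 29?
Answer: 8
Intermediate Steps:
O(D) = -8
-O(s) = -1*(-8) = 8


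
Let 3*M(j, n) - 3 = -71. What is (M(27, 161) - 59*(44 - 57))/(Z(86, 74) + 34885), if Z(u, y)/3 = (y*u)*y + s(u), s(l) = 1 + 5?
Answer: 2233/4343133 ≈ 0.00051415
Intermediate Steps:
s(l) = 6
M(j, n) = -68/3 (M(j, n) = 1 + (⅓)*(-71) = 1 - 71/3 = -68/3)
Z(u, y) = 18 + 3*u*y² (Z(u, y) = 3*((y*u)*y + 6) = 3*((u*y)*y + 6) = 3*(u*y² + 6) = 3*(6 + u*y²) = 18 + 3*u*y²)
(M(27, 161) - 59*(44 - 57))/(Z(86, 74) + 34885) = (-68/3 - 59*(44 - 57))/((18 + 3*86*74²) + 34885) = (-68/3 - 59*(-13))/((18 + 3*86*5476) + 34885) = (-68/3 + 767)/((18 + 1412808) + 34885) = 2233/(3*(1412826 + 34885)) = (2233/3)/1447711 = (2233/3)*(1/1447711) = 2233/4343133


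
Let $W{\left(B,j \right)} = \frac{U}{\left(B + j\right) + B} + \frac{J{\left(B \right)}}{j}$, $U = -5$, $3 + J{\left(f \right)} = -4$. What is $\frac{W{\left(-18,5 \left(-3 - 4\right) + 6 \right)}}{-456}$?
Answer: $- \frac{5}{7163} \approx -0.00069803$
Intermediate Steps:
$J{\left(f \right)} = -7$ ($J{\left(f \right)} = -3 - 4 = -7$)
$W{\left(B,j \right)} = - \frac{7}{j} - \frac{5}{j + 2 B}$ ($W{\left(B,j \right)} = - \frac{5}{\left(B + j\right) + B} - \frac{7}{j} = - \frac{5}{j + 2 B} - \frac{7}{j} = - \frac{7}{j} - \frac{5}{j + 2 B}$)
$\frac{W{\left(-18,5 \left(-3 - 4\right) + 6 \right)}}{-456} = \frac{2 \frac{1}{5 \left(-3 - 4\right) + 6} \frac{1}{\left(5 \left(-3 - 4\right) + 6\right) + 2 \left(-18\right)} \left(\left(-7\right) \left(-18\right) - 6 \left(5 \left(-3 - 4\right) + 6\right)\right)}{-456} = \frac{2 \left(126 - 6 \left(5 \left(-7\right) + 6\right)\right)}{\left(5 \left(-7\right) + 6\right) \left(\left(5 \left(-7\right) + 6\right) - 36\right)} \left(- \frac{1}{456}\right) = \frac{2 \left(126 - 6 \left(-35 + 6\right)\right)}{\left(-35 + 6\right) \left(\left(-35 + 6\right) - 36\right)} \left(- \frac{1}{456}\right) = \frac{2 \left(126 - -174\right)}{\left(-29\right) \left(-29 - 36\right)} \left(- \frac{1}{456}\right) = 2 \left(- \frac{1}{29}\right) \frac{1}{-65} \left(126 + 174\right) \left(- \frac{1}{456}\right) = 2 \left(- \frac{1}{29}\right) \left(- \frac{1}{65}\right) 300 \left(- \frac{1}{456}\right) = \frac{120}{377} \left(- \frac{1}{456}\right) = - \frac{5}{7163}$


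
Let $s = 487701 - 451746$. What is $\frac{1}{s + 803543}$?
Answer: $\frac{1}{839498} \approx 1.1912 \cdot 10^{-6}$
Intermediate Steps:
$s = 35955$
$\frac{1}{s + 803543} = \frac{1}{35955 + 803543} = \frac{1}{839498}$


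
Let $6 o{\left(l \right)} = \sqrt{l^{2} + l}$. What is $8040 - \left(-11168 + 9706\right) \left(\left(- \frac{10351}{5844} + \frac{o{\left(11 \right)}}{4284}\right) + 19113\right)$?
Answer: $\frac{81665974231}{2922} + \frac{43 \sqrt{33}}{378} \approx 2.7949 \cdot 10^{7}$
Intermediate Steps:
$o{\left(l \right)} = \frac{\sqrt{l + l^{2}}}{6}$ ($o{\left(l \right)} = \frac{\sqrt{l^{2} + l}}{6} = \frac{\sqrt{l + l^{2}}}{6}$)
$8040 - \left(-11168 + 9706\right) \left(\left(- \frac{10351}{5844} + \frac{o{\left(11 \right)}}{4284}\right) + 19113\right) = 8040 - \left(-11168 + 9706\right) \left(\left(- \frac{10351}{5844} + \frac{\frac{1}{6} \sqrt{11 \left(1 + 11\right)}}{4284}\right) + 19113\right) = 8040 - - 1462 \left(\left(\left(-10351\right) \frac{1}{5844} + \frac{\sqrt{11 \cdot 12}}{6} \cdot \frac{1}{4284}\right) + 19113\right) = 8040 - - 1462 \left(\left(- \frac{10351}{5844} + \frac{\sqrt{132}}{6} \cdot \frac{1}{4284}\right) + 19113\right) = 8040 - - 1462 \left(\left(- \frac{10351}{5844} + \frac{2 \sqrt{33}}{6} \cdot \frac{1}{4284}\right) + 19113\right) = 8040 - - 1462 \left(\left(- \frac{10351}{5844} + \frac{\sqrt{33}}{3} \cdot \frac{1}{4284}\right) + 19113\right) = 8040 - - 1462 \left(\left(- \frac{10351}{5844} + \frac{\sqrt{33}}{12852}\right) + 19113\right) = 8040 - - 1462 \left(\frac{111686021}{5844} + \frac{\sqrt{33}}{12852}\right) = 8040 - \left(- \frac{81642481351}{2922} - \frac{43 \sqrt{33}}{378}\right) = 8040 + \left(\frac{81642481351}{2922} + \frac{43 \sqrt{33}}{378}\right) = \frac{81665974231}{2922} + \frac{43 \sqrt{33}}{378}$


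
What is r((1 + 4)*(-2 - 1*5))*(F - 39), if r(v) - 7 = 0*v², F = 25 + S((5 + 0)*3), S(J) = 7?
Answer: -49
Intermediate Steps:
F = 32 (F = 25 + 7 = 32)
r(v) = 7 (r(v) = 7 + 0*v² = 7 + 0 = 7)
r((1 + 4)*(-2 - 1*5))*(F - 39) = 7*(32 - 39) = 7*(-7) = -49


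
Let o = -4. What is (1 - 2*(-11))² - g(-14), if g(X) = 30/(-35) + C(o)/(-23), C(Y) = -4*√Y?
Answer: 3709/7 - 8*I/23 ≈ 529.86 - 0.34783*I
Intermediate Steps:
g(X) = -6/7 + 8*I/23 (g(X) = 30/(-35) - 8*I/(-23) = 30*(-1/35) - 8*I*(-1/23) = -6/7 - 8*I*(-1/23) = -6/7 + 8*I/23)
(1 - 2*(-11))² - g(-14) = (1 - 2*(-11))² - (-6/7 + 8*I/23) = (1 + 22)² + (6/7 - 8*I/23) = 23² + (6/7 - 8*I/23) = 529 + (6/7 - 8*I/23) = 3709/7 - 8*I/23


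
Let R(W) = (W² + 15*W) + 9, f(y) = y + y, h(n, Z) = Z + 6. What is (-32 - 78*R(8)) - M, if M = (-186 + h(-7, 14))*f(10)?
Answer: -11766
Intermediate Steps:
h(n, Z) = 6 + Z
f(y) = 2*y
R(W) = 9 + W² + 15*W
M = -3320 (M = (-186 + (6 + 14))*(2*10) = (-186 + 20)*20 = -166*20 = -3320)
(-32 - 78*R(8)) - M = (-32 - 78*(9 + 8² + 15*8)) - 1*(-3320) = (-32 - 78*(9 + 64 + 120)) + 3320 = (-32 - 78*193) + 3320 = (-32 - 15054) + 3320 = -15086 + 3320 = -11766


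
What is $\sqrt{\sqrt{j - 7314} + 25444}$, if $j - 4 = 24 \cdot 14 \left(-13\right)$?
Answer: $\sqrt{25444 + i \sqrt{11678}} \approx 159.51 + 0.3387 i$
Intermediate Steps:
$j = -4364$ ($j = 4 + 24 \cdot 14 \left(-13\right) = 4 + 336 \left(-13\right) = 4 - 4368 = -4364$)
$\sqrt{\sqrt{j - 7314} + 25444} = \sqrt{\sqrt{-4364 - 7314} + 25444} = \sqrt{\sqrt{-11678} + 25444} = \sqrt{i \sqrt{11678} + 25444} = \sqrt{25444 + i \sqrt{11678}}$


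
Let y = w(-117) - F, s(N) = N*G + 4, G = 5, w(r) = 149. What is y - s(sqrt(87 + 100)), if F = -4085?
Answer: 4230 - 5*sqrt(187) ≈ 4161.6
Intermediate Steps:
s(N) = 4 + 5*N (s(N) = N*5 + 4 = 5*N + 4 = 4 + 5*N)
y = 4234 (y = 149 - 1*(-4085) = 149 + 4085 = 4234)
y - s(sqrt(87 + 100)) = 4234 - (4 + 5*sqrt(87 + 100)) = 4234 - (4 + 5*sqrt(187)) = 4234 + (-4 - 5*sqrt(187)) = 4230 - 5*sqrt(187)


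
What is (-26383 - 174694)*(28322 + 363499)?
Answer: -78786191217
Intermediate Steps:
(-26383 - 174694)*(28322 + 363499) = -201077*391821 = -78786191217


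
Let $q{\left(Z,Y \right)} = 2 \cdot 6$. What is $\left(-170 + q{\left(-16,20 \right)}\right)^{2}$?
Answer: $24964$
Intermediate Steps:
$q{\left(Z,Y \right)} = 12$
$\left(-170 + q{\left(-16,20 \right)}\right)^{2} = \left(-170 + 12\right)^{2} = \left(-158\right)^{2} = 24964$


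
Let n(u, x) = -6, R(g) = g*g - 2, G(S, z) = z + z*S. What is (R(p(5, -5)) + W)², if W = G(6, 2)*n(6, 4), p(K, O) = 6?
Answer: 2500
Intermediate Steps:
G(S, z) = z + S*z
R(g) = -2 + g² (R(g) = g² - 2 = -2 + g²)
W = -84 (W = (2*(1 + 6))*(-6) = (2*7)*(-6) = 14*(-6) = -84)
(R(p(5, -5)) + W)² = ((-2 + 6²) - 84)² = ((-2 + 36) - 84)² = (34 - 84)² = (-50)² = 2500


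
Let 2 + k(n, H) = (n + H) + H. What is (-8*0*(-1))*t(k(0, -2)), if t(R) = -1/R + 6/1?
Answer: 0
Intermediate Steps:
k(n, H) = -2 + n + 2*H (k(n, H) = -2 + ((n + H) + H) = -2 + ((H + n) + H) = -2 + (n + 2*H) = -2 + n + 2*H)
t(R) = 6 - 1/R (t(R) = -1/R + 6*1 = -1/R + 6 = 6 - 1/R)
(-8*0*(-1))*t(k(0, -2)) = (-8*0*(-1))*(6 - 1/(-2 + 0 + 2*(-2))) = (0*(-1))*(6 - 1/(-2 + 0 - 4)) = 0*(6 - 1/(-6)) = 0*(6 - 1*(-⅙)) = 0*(6 + ⅙) = 0*(37/6) = 0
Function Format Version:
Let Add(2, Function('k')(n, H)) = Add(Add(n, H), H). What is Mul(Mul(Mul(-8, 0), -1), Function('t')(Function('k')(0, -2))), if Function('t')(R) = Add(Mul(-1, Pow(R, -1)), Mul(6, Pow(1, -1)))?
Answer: 0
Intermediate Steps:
Function('k')(n, H) = Add(-2, n, Mul(2, H)) (Function('k')(n, H) = Add(-2, Add(Add(n, H), H)) = Add(-2, Add(Add(H, n), H)) = Add(-2, Add(n, Mul(2, H))) = Add(-2, n, Mul(2, H)))
Function('t')(R) = Add(6, Mul(-1, Pow(R, -1))) (Function('t')(R) = Add(Mul(-1, Pow(R, -1)), Mul(6, 1)) = Add(Mul(-1, Pow(R, -1)), 6) = Add(6, Mul(-1, Pow(R, -1))))
Mul(Mul(Mul(-8, 0), -1), Function('t')(Function('k')(0, -2))) = Mul(Mul(Mul(-8, 0), -1), Add(6, Mul(-1, Pow(Add(-2, 0, Mul(2, -2)), -1)))) = Mul(Mul(0, -1), Add(6, Mul(-1, Pow(Add(-2, 0, -4), -1)))) = Mul(0, Add(6, Mul(-1, Pow(-6, -1)))) = Mul(0, Add(6, Mul(-1, Rational(-1, 6)))) = Mul(0, Add(6, Rational(1, 6))) = Mul(0, Rational(37, 6)) = 0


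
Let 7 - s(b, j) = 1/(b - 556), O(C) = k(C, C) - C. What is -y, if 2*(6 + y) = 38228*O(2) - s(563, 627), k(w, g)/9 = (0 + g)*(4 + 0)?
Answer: -9365794/7 ≈ -1.3380e+6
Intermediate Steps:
k(w, g) = 36*g (k(w, g) = 9*((0 + g)*(4 + 0)) = 9*(g*4) = 9*(4*g) = 36*g)
O(C) = 35*C (O(C) = 36*C - C = 35*C)
s(b, j) = 7 - 1/(-556 + b) (s(b, j) = 7 - 1/(b - 556) = 7 - 1/(-556 + b))
y = 9365794/7 (y = -6 + (38228*(35*2) - (-3893 + 7*563)/(-556 + 563))/2 = -6 + (38228*70 - (-3893 + 3941)/7)/2 = -6 + (2675960 - 48/7)/2 = -6 + (½)*(18731672/7) = -6 + 9365836/7 = 9365794/7 ≈ 1.3380e+6)
-y = -1*9365794/7 = -9365794/7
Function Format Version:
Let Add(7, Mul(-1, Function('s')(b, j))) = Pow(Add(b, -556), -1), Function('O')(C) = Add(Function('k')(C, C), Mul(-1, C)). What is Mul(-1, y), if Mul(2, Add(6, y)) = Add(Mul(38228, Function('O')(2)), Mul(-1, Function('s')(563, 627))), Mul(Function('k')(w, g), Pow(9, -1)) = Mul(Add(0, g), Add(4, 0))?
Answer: Rational(-9365794, 7) ≈ -1.3380e+6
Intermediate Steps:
Function('k')(w, g) = Mul(36, g) (Function('k')(w, g) = Mul(9, Mul(Add(0, g), Add(4, 0))) = Mul(9, Mul(g, 4)) = Mul(9, Mul(4, g)) = Mul(36, g))
Function('O')(C) = Mul(35, C) (Function('O')(C) = Add(Mul(36, C), Mul(-1, C)) = Mul(35, C))
Function('s')(b, j) = Add(7, Mul(-1, Pow(Add(-556, b), -1))) (Function('s')(b, j) = Add(7, Mul(-1, Pow(Add(b, -556), -1))) = Add(7, Mul(-1, Pow(Add(-556, b), -1))))
y = Rational(9365794, 7) (y = Add(-6, Mul(Rational(1, 2), Add(Mul(38228, Mul(35, 2)), Mul(-1, Mul(Pow(Add(-556, 563), -1), Add(-3893, Mul(7, 563))))))) = Add(-6, Mul(Rational(1, 2), Add(Mul(38228, 70), Mul(-1, Mul(Pow(7, -1), Add(-3893, 3941)))))) = Add(-6, Mul(Rational(1, 2), Add(2675960, Mul(-1, Mul(Rational(1, 7), 48))))) = Add(-6, Mul(Rational(1, 2), Add(2675960, Mul(-1, Rational(48, 7))))) = Add(-6, Mul(Rational(1, 2), Add(2675960, Rational(-48, 7)))) = Add(-6, Mul(Rational(1, 2), Rational(18731672, 7))) = Add(-6, Rational(9365836, 7)) = Rational(9365794, 7) ≈ 1.3380e+6)
Mul(-1, y) = Mul(-1, Rational(9365794, 7)) = Rational(-9365794, 7)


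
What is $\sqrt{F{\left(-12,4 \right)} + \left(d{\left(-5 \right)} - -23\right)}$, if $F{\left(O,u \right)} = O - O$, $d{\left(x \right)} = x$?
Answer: $3 \sqrt{2} \approx 4.2426$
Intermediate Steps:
$F{\left(O,u \right)} = 0$
$\sqrt{F{\left(-12,4 \right)} + \left(d{\left(-5 \right)} - -23\right)} = \sqrt{0 - -18} = \sqrt{0 + \left(-5 + 23\right)} = \sqrt{0 + 18} = \sqrt{18} = 3 \sqrt{2}$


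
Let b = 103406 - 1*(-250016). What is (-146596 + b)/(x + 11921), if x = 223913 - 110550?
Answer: 103413/62642 ≈ 1.6509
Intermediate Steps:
b = 353422 (b = 103406 + 250016 = 353422)
x = 113363
(-146596 + b)/(x + 11921) = (-146596 + 353422)/(113363 + 11921) = 206826/125284 = 206826*(1/125284) = 103413/62642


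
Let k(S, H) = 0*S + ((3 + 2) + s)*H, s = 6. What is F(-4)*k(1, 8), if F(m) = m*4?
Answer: -1408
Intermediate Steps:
k(S, H) = 11*H (k(S, H) = 0*S + ((3 + 2) + 6)*H = 0 + (5 + 6)*H = 0 + 11*H = 11*H)
F(m) = 4*m
F(-4)*k(1, 8) = (4*(-4))*(11*8) = -16*88 = -1408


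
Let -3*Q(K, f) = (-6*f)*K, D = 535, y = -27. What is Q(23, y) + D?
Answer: -707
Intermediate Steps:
Q(K, f) = 2*K*f (Q(K, f) = -(-6*f)*K/3 = -(-2)*K*f = 2*K*f)
Q(23, y) + D = 2*23*(-27) + 535 = -1242 + 535 = -707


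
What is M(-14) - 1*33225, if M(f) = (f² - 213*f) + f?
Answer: -30061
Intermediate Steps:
M(f) = f² - 212*f
M(-14) - 1*33225 = -14*(-212 - 14) - 1*33225 = -14*(-226) - 33225 = 3164 - 33225 = -30061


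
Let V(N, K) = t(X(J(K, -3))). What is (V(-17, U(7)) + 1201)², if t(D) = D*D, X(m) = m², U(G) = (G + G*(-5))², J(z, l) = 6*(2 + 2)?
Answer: 110873682529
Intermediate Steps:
J(z, l) = 24 (J(z, l) = 6*4 = 24)
U(G) = 16*G² (U(G) = (G - 5*G)² = (-4*G)² = 16*G²)
t(D) = D²
V(N, K) = 331776 (V(N, K) = (24²)² = 576² = 331776)
(V(-17, U(7)) + 1201)² = (331776 + 1201)² = 332977² = 110873682529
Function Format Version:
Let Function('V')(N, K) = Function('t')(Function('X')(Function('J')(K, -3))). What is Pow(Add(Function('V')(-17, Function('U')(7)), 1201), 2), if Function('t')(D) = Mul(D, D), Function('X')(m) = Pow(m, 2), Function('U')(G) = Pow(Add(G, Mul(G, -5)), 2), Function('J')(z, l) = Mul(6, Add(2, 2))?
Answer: 110873682529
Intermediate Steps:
Function('J')(z, l) = 24 (Function('J')(z, l) = Mul(6, 4) = 24)
Function('U')(G) = Mul(16, Pow(G, 2)) (Function('U')(G) = Pow(Add(G, Mul(-5, G)), 2) = Pow(Mul(-4, G), 2) = Mul(16, Pow(G, 2)))
Function('t')(D) = Pow(D, 2)
Function('V')(N, K) = 331776 (Function('V')(N, K) = Pow(Pow(24, 2), 2) = Pow(576, 2) = 331776)
Pow(Add(Function('V')(-17, Function('U')(7)), 1201), 2) = Pow(Add(331776, 1201), 2) = Pow(332977, 2) = 110873682529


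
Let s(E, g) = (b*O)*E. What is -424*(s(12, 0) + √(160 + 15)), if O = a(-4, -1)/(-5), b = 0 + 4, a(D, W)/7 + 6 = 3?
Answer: -427392/5 - 2120*√7 ≈ -91087.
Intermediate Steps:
a(D, W) = -21 (a(D, W) = -42 + 7*3 = -42 + 21 = -21)
b = 4
O = 21/5 (O = -21/(-5) = -21*(-⅕) = 21/5 ≈ 4.2000)
s(E, g) = 84*E/5 (s(E, g) = (4*(21/5))*E = 84*E/5)
-424*(s(12, 0) + √(160 + 15)) = -424*((84/5)*12 + √(160 + 15)) = -424*(1008/5 + √175) = -424*(1008/5 + 5*√7) = -427392/5 - 2120*√7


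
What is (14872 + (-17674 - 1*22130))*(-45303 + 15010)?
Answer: 755265076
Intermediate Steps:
(14872 + (-17674 - 1*22130))*(-45303 + 15010) = (14872 + (-17674 - 22130))*(-30293) = (14872 - 39804)*(-30293) = -24932*(-30293) = 755265076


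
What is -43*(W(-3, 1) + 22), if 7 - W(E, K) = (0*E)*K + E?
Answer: -1376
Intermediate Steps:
W(E, K) = 7 - E (W(E, K) = 7 - ((0*E)*K + E) = 7 - (0*K + E) = 7 - (0 + E) = 7 - E)
-43*(W(-3, 1) + 22) = -43*((7 - 1*(-3)) + 22) = -43*((7 + 3) + 22) = -43*(10 + 22) = -43*32 = -1376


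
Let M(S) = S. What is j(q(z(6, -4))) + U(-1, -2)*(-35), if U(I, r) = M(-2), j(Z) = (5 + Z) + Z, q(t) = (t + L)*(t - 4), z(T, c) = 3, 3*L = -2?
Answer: 211/3 ≈ 70.333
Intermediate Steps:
L = -⅔ (L = (⅓)*(-2) = -⅔ ≈ -0.66667)
q(t) = (-4 + t)*(-⅔ + t) (q(t) = (t - ⅔)*(t - 4) = (-⅔ + t)*(-4 + t) = (-4 + t)*(-⅔ + t))
j(Z) = 5 + 2*Z
U(I, r) = -2
j(q(z(6, -4))) + U(-1, -2)*(-35) = (5 + 2*(8/3 + 3² - 14/3*3)) - 2*(-35) = (5 + 2*(8/3 + 9 - 14)) + 70 = (5 + 2*(-7/3)) + 70 = (5 - 14/3) + 70 = ⅓ + 70 = 211/3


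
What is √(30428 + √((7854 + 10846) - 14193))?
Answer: √(30428 + √4507) ≈ 174.63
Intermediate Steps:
√(30428 + √((7854 + 10846) - 14193)) = √(30428 + √(18700 - 14193)) = √(30428 + √4507)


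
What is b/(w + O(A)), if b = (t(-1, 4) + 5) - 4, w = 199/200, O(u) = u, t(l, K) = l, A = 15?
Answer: 0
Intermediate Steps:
w = 199/200 (w = 199*(1/200) = 199/200 ≈ 0.99500)
b = 0 (b = (-1 + 5) - 4 = 4 - 4 = 0)
b/(w + O(A)) = 0/(199/200 + 15) = 0/(3199/200) = (200/3199)*0 = 0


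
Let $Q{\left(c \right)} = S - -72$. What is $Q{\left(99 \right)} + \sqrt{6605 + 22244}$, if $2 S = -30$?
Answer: $57 + \sqrt{28849} \approx 226.85$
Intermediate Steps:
$S = -15$ ($S = \frac{1}{2} \left(-30\right) = -15$)
$Q{\left(c \right)} = 57$ ($Q{\left(c \right)} = -15 - -72 = -15 + 72 = 57$)
$Q{\left(99 \right)} + \sqrt{6605 + 22244} = 57 + \sqrt{6605 + 22244} = 57 + \sqrt{28849}$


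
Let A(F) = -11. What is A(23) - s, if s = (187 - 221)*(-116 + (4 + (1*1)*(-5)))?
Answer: -3989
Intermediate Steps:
s = 3978 (s = -34*(-116 + (4 + 1*(-5))) = -34*(-116 + (4 - 5)) = -34*(-116 - 1) = -34*(-117) = 3978)
A(23) - s = -11 - 1*3978 = -11 - 3978 = -3989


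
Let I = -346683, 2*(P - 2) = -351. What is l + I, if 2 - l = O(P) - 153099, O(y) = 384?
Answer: -193966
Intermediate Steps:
P = -347/2 (P = 2 + (1/2)*(-351) = 2 - 351/2 = -347/2 ≈ -173.50)
l = 152717 (l = 2 - (384 - 153099) = 2 - 1*(-152715) = 2 + 152715 = 152717)
l + I = 152717 - 346683 = -193966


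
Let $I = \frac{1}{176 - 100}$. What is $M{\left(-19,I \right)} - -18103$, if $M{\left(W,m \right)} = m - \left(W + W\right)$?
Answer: $\frac{1378717}{76} \approx 18141.0$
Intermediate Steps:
$I = \frac{1}{76} \approx 0.013158$
$M{\left(W,m \right)} = m - 2 W$
$M{\left(-19,I \right)} - -18103 = \left(\frac{1}{76} - -38\right) - -18103 = \left(\frac{1}{76} + 38\right) + 18103 = \frac{2889}{76} + 18103 = \frac{1378717}{76}$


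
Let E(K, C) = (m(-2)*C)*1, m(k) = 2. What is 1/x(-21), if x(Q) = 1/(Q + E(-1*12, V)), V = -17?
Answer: -55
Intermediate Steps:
E(K, C) = 2*C (E(K, C) = (2*C)*1 = 2*C)
x(Q) = 1/(-34 + Q) (x(Q) = 1/(Q + 2*(-17)) = 1/(Q - 34) = 1/(-34 + Q))
1/x(-21) = 1/(1/(-34 - 21)) = 1/(1/(-55)) = 1/(-1/55) = -55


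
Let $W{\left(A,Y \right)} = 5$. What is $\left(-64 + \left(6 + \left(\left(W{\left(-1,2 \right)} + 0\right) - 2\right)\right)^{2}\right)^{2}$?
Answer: $289$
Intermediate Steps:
$\left(-64 + \left(6 + \left(\left(W{\left(-1,2 \right)} + 0\right) - 2\right)\right)^{2}\right)^{2} = \left(-64 + \left(6 + \left(\left(5 + 0\right) - 2\right)\right)^{2}\right)^{2} = \left(-64 + \left(6 + \left(5 - 2\right)\right)^{2}\right)^{2} = \left(-64 + \left(6 + 3\right)^{2}\right)^{2} = \left(-64 + 9^{2}\right)^{2} = \left(-64 + 81\right)^{2} = 17^{2} = 289$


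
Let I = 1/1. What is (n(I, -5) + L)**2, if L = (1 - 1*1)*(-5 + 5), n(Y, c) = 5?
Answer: 25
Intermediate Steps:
I = 1 (I = 1*1 = 1)
L = 0 (L = (1 - 1)*0 = 0*0 = 0)
(n(I, -5) + L)**2 = (5 + 0)**2 = 5**2 = 25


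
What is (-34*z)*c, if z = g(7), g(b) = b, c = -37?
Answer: 8806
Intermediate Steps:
z = 7
(-34*z)*c = -34*7*(-37) = -238*(-37) = 8806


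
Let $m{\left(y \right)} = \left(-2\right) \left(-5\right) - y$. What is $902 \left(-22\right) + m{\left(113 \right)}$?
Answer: $-19947$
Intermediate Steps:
$m{\left(y \right)} = 10 - y$
$902 \left(-22\right) + m{\left(113 \right)} = 902 \left(-22\right) + \left(10 - 113\right) = -19844 + \left(10 - 113\right) = -19844 - 103 = -19947$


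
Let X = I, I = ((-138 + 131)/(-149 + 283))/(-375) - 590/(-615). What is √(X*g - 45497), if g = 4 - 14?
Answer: 2*I*√2146207341197/13735 ≈ 213.32*I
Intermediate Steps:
g = -10
I = 658929/686750 (I = -7/134*(-1/375) - 590*(-1/615) = -7*1/134*(-1/375) + 118/123 = -7/134*(-1/375) + 118/123 = 7/50250 + 118/123 = 658929/686750 ≈ 0.95949)
X = 658929/686750 ≈ 0.95949
√(X*g - 45497) = √((658929/686750)*(-10) - 45497) = √(-658929/68675 - 45497) = √(-3125165404/68675) = 2*I*√2146207341197/13735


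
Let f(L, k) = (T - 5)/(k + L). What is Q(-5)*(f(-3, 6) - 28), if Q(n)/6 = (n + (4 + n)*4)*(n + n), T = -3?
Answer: -16560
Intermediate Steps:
f(L, k) = -8/(L + k) (f(L, k) = (-3 - 5)/(k + L) = -8/(L + k))
Q(n) = 12*n*(16 + 5*n) (Q(n) = 6*((n + (4 + n)*4)*(n + n)) = 6*((n + (16 + 4*n))*(2*n)) = 6*((16 + 5*n)*(2*n)) = 6*(2*n*(16 + 5*n)) = 12*n*(16 + 5*n))
Q(-5)*(f(-3, 6) - 28) = (12*(-5)*(16 + 5*(-5)))*(-8/(-3 + 6) - 28) = (12*(-5)*(16 - 25))*(-8/3 - 28) = (12*(-5)*(-9))*(-8*1/3 - 28) = 540*(-8/3 - 28) = 540*(-92/3) = -16560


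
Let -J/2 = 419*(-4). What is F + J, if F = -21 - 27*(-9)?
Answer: 3574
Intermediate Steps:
F = 222 (F = -21 + 243 = 222)
J = 3352 (J = -838*(-4) = -2*(-1676) = 3352)
F + J = 222 + 3352 = 3574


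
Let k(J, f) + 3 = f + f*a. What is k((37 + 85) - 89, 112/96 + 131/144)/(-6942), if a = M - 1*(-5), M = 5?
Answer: -2857/999648 ≈ -0.0028580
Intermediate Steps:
a = 10 (a = 5 - 1*(-5) = 5 + 5 = 10)
k(J, f) = -3 + 11*f (k(J, f) = -3 + (f + f*10) = -3 + (f + 10*f) = -3 + 11*f)
k((37 + 85) - 89, 112/96 + 131/144)/(-6942) = (-3 + 11*(112/96 + 131/144))/(-6942) = (-3 + 11*(112*(1/96) + 131*(1/144)))*(-1/6942) = (-3 + 11*(7/6 + 131/144))*(-1/6942) = (-3 + 11*(299/144))*(-1/6942) = (-3 + 3289/144)*(-1/6942) = (2857/144)*(-1/6942) = -2857/999648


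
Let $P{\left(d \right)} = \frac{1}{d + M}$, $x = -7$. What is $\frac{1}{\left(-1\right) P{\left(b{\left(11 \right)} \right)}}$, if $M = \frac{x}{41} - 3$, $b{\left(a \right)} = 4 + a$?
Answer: $- \frac{485}{41} \approx -11.829$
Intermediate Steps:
$M = - \frac{130}{41}$ ($M = - \frac{7}{41} - 3 = - \frac{130}{41} \approx -3.1707$)
$P{\left(d \right)} = \frac{1}{- \frac{130}{41} + d}$ ($P{\left(d \right)} = \frac{1}{d - \frac{130}{41}} = \frac{1}{- \frac{130}{41} + d}$)
$\frac{1}{\left(-1\right) P{\left(b{\left(11 \right)} \right)}} = \frac{1}{\left(-1\right) \frac{41}{-130 + 41 \left(4 + 11\right)}} = \frac{1}{\left(-1\right) \frac{41}{-130 + 41 \cdot 15}} = \frac{1}{\left(-1\right) \frac{41}{-130 + 615}} = \frac{1}{\left(-1\right) \frac{41}{485}} = \frac{1}{- \frac{41}{485}} = - \frac{485}{41}$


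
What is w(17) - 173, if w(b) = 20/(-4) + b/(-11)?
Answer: -1975/11 ≈ -179.55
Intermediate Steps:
w(b) = -5 - b/11 (w(b) = 20*(-¼) + b*(-1/11) = -5 - b/11)
w(17) - 173 = (-5 - 1/11*17) - 173 = (-5 - 17/11) - 173 = -72/11 - 173 = -1975/11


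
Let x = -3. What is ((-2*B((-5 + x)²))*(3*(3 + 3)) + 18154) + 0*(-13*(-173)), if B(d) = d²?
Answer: -129302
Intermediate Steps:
((-2*B((-5 + x)²))*(3*(3 + 3)) + 18154) + 0*(-13*(-173)) = ((-2*(-5 - 3)⁴)*(3*(3 + 3)) + 18154) + 0*(-13*(-173)) = ((-2*((-8)²)²)*(3*6) + 18154) + 0*2249 = (-2*64²*18 + 18154) + 0 = (-2*4096*18 + 18154) + 0 = (-8192*18 + 18154) + 0 = (-147456 + 18154) + 0 = -129302 + 0 = -129302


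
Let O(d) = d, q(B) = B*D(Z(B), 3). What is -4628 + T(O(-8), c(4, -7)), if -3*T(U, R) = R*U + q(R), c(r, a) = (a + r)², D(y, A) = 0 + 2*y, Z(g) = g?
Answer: -4658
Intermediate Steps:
D(y, A) = 2*y
q(B) = 2*B² (q(B) = B*(2*B) = 2*B²)
T(U, R) = -2*R²/3 - R*U/3 (T(U, R) = -(R*U + 2*R²)/3 = -(2*R² + R*U)/3 = -2*R²/3 - R*U/3)
-4628 + T(O(-8), c(4, -7)) = -4628 + (-7 + 4)²*(-1*(-8) - 2*(-7 + 4)²)/3 = -4628 + (⅓)*(-3)²*(8 - 2*(-3)²) = -4628 + (⅓)*9*(8 - 2*9) = -4628 + (⅓)*9*(8 - 18) = -4628 + (⅓)*9*(-10) = -4628 - 30 = -4658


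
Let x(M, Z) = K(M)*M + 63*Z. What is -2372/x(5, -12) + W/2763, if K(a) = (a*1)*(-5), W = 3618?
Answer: 1082366/270467 ≈ 4.0018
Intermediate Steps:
K(a) = -5*a (K(a) = a*(-5) = -5*a)
x(M, Z) = -5*M**2 + 63*Z (x(M, Z) = (-5*M)*M + 63*Z = -5*M**2 + 63*Z)
-2372/x(5, -12) + W/2763 = -2372/(-5*5**2 + 63*(-12)) + 3618/2763 = -2372/(-5*25 - 756) + 3618*(1/2763) = -2372/(-125 - 756) + 402/307 = -2372/(-881) + 402/307 = -2372*(-1/881) + 402/307 = 2372/881 + 402/307 = 1082366/270467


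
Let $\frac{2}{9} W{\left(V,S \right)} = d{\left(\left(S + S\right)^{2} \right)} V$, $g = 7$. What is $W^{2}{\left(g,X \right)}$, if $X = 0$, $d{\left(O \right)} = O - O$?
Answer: $0$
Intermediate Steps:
$d{\left(O \right)} = 0$
$W{\left(V,S \right)} = 0$ ($W{\left(V,S \right)} = \frac{9 \cdot 0 V}{2} = \frac{9}{2} \cdot 0 = 0$)
$W^{2}{\left(g,X \right)} = 0^{2} = 0$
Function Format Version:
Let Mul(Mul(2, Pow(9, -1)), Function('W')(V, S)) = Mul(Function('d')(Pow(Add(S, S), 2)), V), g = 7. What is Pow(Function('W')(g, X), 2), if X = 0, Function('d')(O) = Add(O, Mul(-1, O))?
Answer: 0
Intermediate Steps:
Function('d')(O) = 0
Function('W')(V, S) = 0 (Function('W')(V, S) = Mul(Rational(9, 2), Mul(0, V)) = Mul(Rational(9, 2), 0) = 0)
Pow(Function('W')(g, X), 2) = Pow(0, 2) = 0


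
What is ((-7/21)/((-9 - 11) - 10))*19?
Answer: 19/90 ≈ 0.21111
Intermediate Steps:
((-7/21)/((-9 - 11) - 10))*19 = (((1/21)*(-7))/(-20 - 10))*19 = -⅓/(-30)*19 = -⅓*(-1/30)*19 = (1/90)*19 = 19/90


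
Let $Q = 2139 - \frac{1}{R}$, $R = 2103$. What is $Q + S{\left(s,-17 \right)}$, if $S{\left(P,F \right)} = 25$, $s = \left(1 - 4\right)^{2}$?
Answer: $\frac{4550891}{2103} \approx 2164.0$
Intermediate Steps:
$s = 9$ ($s = \left(-3\right)^{2} = 9$)
$Q = \frac{4498316}{2103}$ ($Q = 2139 - \frac{1}{2103} = \frac{4498316}{2103} \approx 2139.0$)
$Q + S{\left(s,-17 \right)} = \frac{4498316}{2103} + 25 = \frac{4550891}{2103}$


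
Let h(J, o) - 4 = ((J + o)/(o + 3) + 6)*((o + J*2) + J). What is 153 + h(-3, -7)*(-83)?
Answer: 11109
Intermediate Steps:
h(J, o) = 4 + (6 + (J + o)/(3 + o))*(o + 3*J) (h(J, o) = 4 + ((J + o)/(o + 3) + 6)*((o + J*2) + J) = 4 + ((J + o)/(3 + o) + 6)*((o + 2*J) + J) = 4 + ((J + o)/(3 + o) + 6)*(o + 3*J) = 4 + (6 + (J + o)/(3 + o))*(o + 3*J))
153 + h(-3, -7)*(-83) = 153 + ((12 + 3*(-3)² + 7*(-7)² + 22*(-7) + 54*(-3) + 22*(-3)*(-7))/(3 - 7))*(-83) = 153 + ((12 + 3*9 + 7*49 - 154 - 162 + 462)/(-4))*(-83) = 153 - (12 + 27 + 343 - 154 - 162 + 462)/4*(-83) = 153 - ¼*528*(-83) = 153 - 132*(-83) = 153 + 10956 = 11109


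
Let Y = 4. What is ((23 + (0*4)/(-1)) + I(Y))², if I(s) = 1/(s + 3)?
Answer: 26244/49 ≈ 535.59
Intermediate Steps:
I(s) = 1/(3 + s)
((23 + (0*4)/(-1)) + I(Y))² = ((23 + (0*4)/(-1)) + 1/(3 + 4))² = ((23 + 0*(-1)) + 1/7)² = ((23 + 0) + ⅐)² = (23 + ⅐)² = (162/7)² = 26244/49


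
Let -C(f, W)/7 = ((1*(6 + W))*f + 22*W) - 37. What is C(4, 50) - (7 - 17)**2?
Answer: -9109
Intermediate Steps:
C(f, W) = 259 - 154*W - 7*f*(6 + W) (C(f, W) = -7*(((1*(6 + W))*f + 22*W) - 37) = -7*(((6 + W)*f + 22*W) - 37) = -7*((f*(6 + W) + 22*W) - 37) = -7*((22*W + f*(6 + W)) - 37) = -7*(-37 + 22*W + f*(6 + W)) = 259 - 154*W - 7*f*(6 + W))
C(4, 50) - (7 - 17)**2 = (259 - 154*50 - 42*4 - 7*50*4) - (7 - 17)**2 = (259 - 7700 - 168 - 1400) - 1*(-10)**2 = -9009 - 1*100 = -9009 - 100 = -9109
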